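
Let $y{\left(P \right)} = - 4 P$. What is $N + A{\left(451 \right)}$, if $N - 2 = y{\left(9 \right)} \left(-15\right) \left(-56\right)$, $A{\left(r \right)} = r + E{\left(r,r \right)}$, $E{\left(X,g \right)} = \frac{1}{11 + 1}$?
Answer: $- \frac{357443}{12} \approx -29787.0$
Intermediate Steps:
$E{\left(X,g \right)} = \frac{1}{12}$
$A{\left(r \right)} = \frac{1}{12} + r$ ($A{\left(r \right)} = r + \frac{1}{12} = \frac{1}{12} + r$)
$N = -30238$ ($N = 2 + \left(-4\right) 9 \left(-15\right) \left(-56\right) = 2 + \left(-36\right) \left(-15\right) \left(-56\right) = 2 + 540 \left(-56\right) = 2 - 30240 = -30238$)
$N + A{\left(451 \right)} = -30238 + \left(\frac{1}{12} + 451\right) = -30238 + \frac{5413}{12} = - \frac{357443}{12}$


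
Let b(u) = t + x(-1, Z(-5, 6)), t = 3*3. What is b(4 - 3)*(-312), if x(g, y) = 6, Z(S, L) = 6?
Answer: -4680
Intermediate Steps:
t = 9
b(u) = 15 (b(u) = 9 + 6 = 15)
b(4 - 3)*(-312) = 15*(-312) = -4680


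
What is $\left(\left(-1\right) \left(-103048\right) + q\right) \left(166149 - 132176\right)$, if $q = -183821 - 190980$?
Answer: $-9232264669$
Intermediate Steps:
$q = -374801$ ($q = -183821 - 190980 = -374801$)
$\left(\left(-1\right) \left(-103048\right) + q\right) \left(166149 - 132176\right) = \left(\left(-1\right) \left(-103048\right) - 374801\right) \left(166149 - 132176\right) = \left(103048 - 374801\right) 33973 = \left(-271753\right) 33973 = -9232264669$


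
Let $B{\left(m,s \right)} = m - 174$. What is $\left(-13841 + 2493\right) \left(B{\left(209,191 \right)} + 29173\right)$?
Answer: $-331452384$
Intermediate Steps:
$B{\left(m,s \right)} = -174 + m$
$\left(-13841 + 2493\right) \left(B{\left(209,191 \right)} + 29173\right) = \left(-13841 + 2493\right) \left(\left(-174 + 209\right) + 29173\right) = - 11348 \left(35 + 29173\right) = \left(-11348\right) 29208 = -331452384$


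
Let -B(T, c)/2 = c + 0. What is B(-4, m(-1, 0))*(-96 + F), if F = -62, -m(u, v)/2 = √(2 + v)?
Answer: -632*√2 ≈ -893.78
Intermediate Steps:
m(u, v) = -2*√(2 + v)
B(T, c) = -2*c (B(T, c) = -2*(c + 0) = -2*c)
B(-4, m(-1, 0))*(-96 + F) = (-(-4)*√(2 + 0))*(-96 - 62) = -(-4)*√2*(-158) = (4*√2)*(-158) = -632*√2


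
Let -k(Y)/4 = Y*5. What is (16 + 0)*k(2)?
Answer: -640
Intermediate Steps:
k(Y) = -20*Y (k(Y) = -4*Y*5 = -20*Y)
(16 + 0)*k(2) = (16 + 0)*(-20*2) = 16*(-40) = -640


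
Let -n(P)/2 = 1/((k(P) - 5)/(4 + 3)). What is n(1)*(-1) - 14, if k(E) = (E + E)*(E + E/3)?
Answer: -20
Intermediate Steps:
k(E) = 8*E²/3 (k(E) = (2*E)*(E + E*(⅓)) = (2*E)*(E + E/3) = (2*E)*(4*E/3) = 8*E²/3)
n(P) = -2/(-5/7 + 8*P²/21) (n(P) = -2*(4 + 3)/(8*P²/3 - 5) = -2*7/(-5 + 8*P²/3) = -2/(-5/7 + 8*P²/21))
n(1)*(-1) - 14 = -42/(-15 + 8*1²)*(-1) - 14 = -42/(-15 + 8*1)*(-1) - 14 = -42/(-15 + 8)*(-1) - 14 = -42/(-7)*(-1) - 14 = -42*(-⅐)*(-1) - 14 = 6*(-1) - 14 = -6 - 14 = -20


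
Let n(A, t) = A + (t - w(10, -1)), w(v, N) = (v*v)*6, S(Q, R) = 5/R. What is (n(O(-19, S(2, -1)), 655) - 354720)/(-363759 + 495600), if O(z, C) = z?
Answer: -118228/43947 ≈ -2.6902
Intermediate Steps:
w(v, N) = 6*v² (w(v, N) = v²*6 = 6*v²)
n(A, t) = -600 + A + t (n(A, t) = A + (t - 6*10²) = A + (t - 6*100) = A + (t - 1*600) = A + (t - 600) = A + (-600 + t) = -600 + A + t)
(n(O(-19, S(2, -1)), 655) - 354720)/(-363759 + 495600) = ((-600 - 19 + 655) - 354720)/(-363759 + 495600) = (36 - 354720)/131841 = -354684*1/131841 = -118228/43947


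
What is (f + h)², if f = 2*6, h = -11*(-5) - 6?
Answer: 3721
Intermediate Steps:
h = 49 (h = 55 - 6 = 49)
f = 12
(f + h)² = (12 + 49)² = 61² = 3721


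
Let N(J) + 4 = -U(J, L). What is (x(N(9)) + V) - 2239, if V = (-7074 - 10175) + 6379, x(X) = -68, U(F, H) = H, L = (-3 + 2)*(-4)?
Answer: -13177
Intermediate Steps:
L = 4 (L = -1*(-4) = 4)
N(J) = -8 (N(J) = -4 - 1*4 = -4 - 4 = -8)
V = -10870 (V = -17249 + 6379 = -10870)
(x(N(9)) + V) - 2239 = (-68 - 10870) - 2239 = -10938 - 2239 = -13177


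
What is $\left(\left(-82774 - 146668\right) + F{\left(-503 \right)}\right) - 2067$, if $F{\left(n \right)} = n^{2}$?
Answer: $21500$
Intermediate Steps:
$\left(\left(-82774 - 146668\right) + F{\left(-503 \right)}\right) - 2067 = \left(\left(-82774 - 146668\right) + \left(-503\right)^{2}\right) - 2067 = \left(-229442 + 253009\right) - 2067 = 23567 - 2067 = 21500$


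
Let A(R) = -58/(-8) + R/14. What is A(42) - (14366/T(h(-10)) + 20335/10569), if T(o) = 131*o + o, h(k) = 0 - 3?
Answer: 5657005/126828 ≈ 44.604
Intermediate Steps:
h(k) = -3
T(o) = 132*o
A(R) = 29/4 + R/14 (A(R) = -58*(-⅛) + R*(1/14) = 29/4 + R/14)
A(42) - (14366/T(h(-10)) + 20335/10569) = (29/4 + (1/14)*42) - (14366/((132*(-3))) + 20335/10569) = (29/4 + 3) - (14366/(-396) + 20335*(1/10569)) = 41/4 - (14366*(-1/396) + 20335/10569) = 41/4 - (-653/18 + 20335/10569) = 41/4 - 1*(-2178509/63414) = 41/4 + 2178509/63414 = 5657005/126828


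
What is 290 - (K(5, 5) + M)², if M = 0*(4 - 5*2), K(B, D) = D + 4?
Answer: 209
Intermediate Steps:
K(B, D) = 4 + D
M = 0 (M = 0*(4 - 10) = 0*(-6) = 0)
290 - (K(5, 5) + M)² = 290 - ((4 + 5) + 0)² = 290 - (9 + 0)² = 290 - 1*9² = 290 - 1*81 = 290 - 81 = 209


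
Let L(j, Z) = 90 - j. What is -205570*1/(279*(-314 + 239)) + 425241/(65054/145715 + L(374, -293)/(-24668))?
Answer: 1599239091238596187/1722268881855 ≈ 9.2857e+5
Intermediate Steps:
-205570*1/(279*(-314 + 239)) + 425241/(65054/145715 + L(374, -293)/(-24668)) = -205570*1/(279*(-314 + 239)) + 425241/(65054/145715 + (90 - 1*374)/(-24668)) = -205570/((-75*279)) + 425241/(65054*(1/145715) + (90 - 374)*(-1/24668)) = -205570/(-20925) + 425241/(65054/145715 - 284*(-1/24668)) = -205570*(-1/20925) + 425241/(65054/145715 + 71/6167) = 41114/4185 + 425241/(411533783/898624405) = 41114/4185 + 425241*(898624405/411533783) = 41114/4185 + 382131940606605/411533783 = 1599239091238596187/1722268881855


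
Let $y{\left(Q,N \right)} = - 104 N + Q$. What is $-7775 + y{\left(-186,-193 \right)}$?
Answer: $12111$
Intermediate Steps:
$y{\left(Q,N \right)} = Q - 104 N$
$-7775 + y{\left(-186,-193 \right)} = -7775 - -19886 = -7775 + \left(-186 + 20072\right) = -7775 + 19886 = 12111$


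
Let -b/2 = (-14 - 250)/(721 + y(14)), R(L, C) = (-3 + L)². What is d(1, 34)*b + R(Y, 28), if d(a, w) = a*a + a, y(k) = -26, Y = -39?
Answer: 1227036/695 ≈ 1765.5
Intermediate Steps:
d(a, w) = a + a² (d(a, w) = a² + a = a + a²)
b = 528/695 (b = -2*(-14 - 250)/(721 - 26) = -(-528)/695 = -2*(-264/695) = 528/695 ≈ 0.75971)
d(1, 34)*b + R(Y, 28) = (1*(1 + 1))*(528/695) + (-3 - 39)² = (1*2)*(528/695) + (-42)² = 2*(528/695) + 1764 = 1056/695 + 1764 = 1227036/695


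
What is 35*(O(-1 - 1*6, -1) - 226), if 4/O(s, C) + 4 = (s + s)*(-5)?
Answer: -260960/33 ≈ -7907.9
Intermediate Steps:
O(s, C) = 4/(-4 - 10*s) (O(s, C) = 4/(-4 + (s + s)*(-5)) = 4/(-4 + (2*s)*(-5)) = 4/(-4 - 10*s))
35*(O(-1 - 1*6, -1) - 226) = 35*(-2/(2 + 5*(-1 - 1*6)) - 226) = 35*(-2/(2 + 5*(-1 - 6)) - 226) = 35*(-2/(2 + 5*(-7)) - 226) = 35*(-2/(2 - 35) - 226) = 35*(-2/(-33) - 226) = 35*(-2*(-1/33) - 226) = 35*(2/33 - 226) = 35*(-7456/33) = -260960/33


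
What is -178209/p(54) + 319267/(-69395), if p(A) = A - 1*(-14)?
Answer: -12388523711/4718860 ≈ -2625.3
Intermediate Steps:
p(A) = 14 + A (p(A) = A + 14 = 14 + A)
-178209/p(54) + 319267/(-69395) = -178209/(14 + 54) + 319267/(-69395) = -178209/68 + 319267*(-1/69395) = -178209*1/68 - 319267/69395 = -178209/68 - 319267/69395 = -12388523711/4718860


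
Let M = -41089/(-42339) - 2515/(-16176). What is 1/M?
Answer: 228291888/257046083 ≈ 0.88814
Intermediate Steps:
M = 257046083/228291888 (M = -41089*(-1/42339) - 2515*(-1/16176) = 41089/42339 + 2515/16176 = 257046083/228291888 ≈ 1.1260)
1/M = 1/(257046083/228291888) = 228291888/257046083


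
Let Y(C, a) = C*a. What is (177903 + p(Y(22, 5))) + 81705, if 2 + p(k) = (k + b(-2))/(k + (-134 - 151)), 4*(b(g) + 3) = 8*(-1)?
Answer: 1298027/5 ≈ 2.5961e+5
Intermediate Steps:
b(g) = -5 (b(g) = -3 + (8*(-1))/4 = -3 + (1/4)*(-8) = -3 - 2 = -5)
p(k) = -2 + (-5 + k)/(-285 + k) (p(k) = -2 + (k - 5)/(k + (-134 - 151)) = -2 + (-5 + k)/(k - 285) = -2 + (-5 + k)/(-285 + k))
(177903 + p(Y(22, 5))) + 81705 = (177903 + (565 - 22*5)/(-285 + 22*5)) + 81705 = (177903 + (565 - 1*110)/(-285 + 110)) + 81705 = (177903 + (565 - 110)/(-175)) + 81705 = (177903 - 1/175*455) + 81705 = (177903 - 13/5) + 81705 = 889502/5 + 81705 = 1298027/5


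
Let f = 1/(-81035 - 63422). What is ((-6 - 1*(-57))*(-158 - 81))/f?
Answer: 1760786373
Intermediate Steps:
f = -1/144457 (f = 1/(-144457) = -1/144457 ≈ -6.9225e-6)
((-6 - 1*(-57))*(-158 - 81))/f = ((-6 - 1*(-57))*(-158 - 81))/(-1/144457) = ((-6 + 57)*(-239))*(-144457) = (51*(-239))*(-144457) = -12189*(-144457) = 1760786373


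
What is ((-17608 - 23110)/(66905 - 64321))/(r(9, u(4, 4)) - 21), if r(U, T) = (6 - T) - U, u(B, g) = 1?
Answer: 20359/32300 ≈ 0.63031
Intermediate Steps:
r(U, T) = 6 - T - U
((-17608 - 23110)/(66905 - 64321))/(r(9, u(4, 4)) - 21) = ((-17608 - 23110)/(66905 - 64321))/((6 - 1*1 - 1*9) - 21) = (-40718/2584)/((6 - 1 - 9) - 21) = (-40718*1/2584)/(-4 - 21) = -20359/1292/(-25) = -20359/1292*(-1/25) = 20359/32300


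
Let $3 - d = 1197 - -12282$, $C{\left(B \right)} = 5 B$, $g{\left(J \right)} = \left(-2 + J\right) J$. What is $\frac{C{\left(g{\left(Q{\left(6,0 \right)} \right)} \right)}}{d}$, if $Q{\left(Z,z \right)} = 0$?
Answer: $0$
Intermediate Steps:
$g{\left(J \right)} = J \left(-2 + J\right)$
$d = -13476$ ($d = 3 - \left(1197 - -12282\right) = 3 - \left(1197 + 12282\right) = 3 - 13479 = -13476$)
$\frac{C{\left(g{\left(Q{\left(6,0 \right)} \right)} \right)}}{d} = \frac{5 \cdot 0 \left(-2 + 0\right)}{-13476} = 5 \cdot 0 \left(-2\right) \left(- \frac{1}{13476}\right) = 5 \cdot 0 \left(- \frac{1}{13476}\right) = 0 \left(- \frac{1}{13476}\right) = 0$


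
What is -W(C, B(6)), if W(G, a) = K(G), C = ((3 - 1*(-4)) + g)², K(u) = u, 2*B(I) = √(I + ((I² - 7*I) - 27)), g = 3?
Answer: -100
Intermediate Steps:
B(I) = √(-27 + I² - 6*I)/2 (B(I) = √(I + ((I² - 7*I) - 27))/2 = √(I + (-27 + I² - 7*I))/2 = √(-27 + I² - 6*I)/2)
C = 100 (C = ((3 - 1*(-4)) + 3)² = ((3 + 4) + 3)² = (7 + 3)² = 10² = 100)
W(G, a) = G
-W(C, B(6)) = -1*100 = -100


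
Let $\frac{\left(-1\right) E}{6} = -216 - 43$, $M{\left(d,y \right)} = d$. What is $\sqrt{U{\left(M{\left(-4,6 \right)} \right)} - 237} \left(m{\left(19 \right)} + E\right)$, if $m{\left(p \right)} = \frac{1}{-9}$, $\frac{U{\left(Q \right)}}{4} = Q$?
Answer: $\frac{13985 i \sqrt{253}}{9} \approx 24716.0 i$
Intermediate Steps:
$U{\left(Q \right)} = 4 Q$
$E = 1554$ ($E = - 6 \left(-216 - 43\right) = \left(-6\right) \left(-259\right) = 1554$)
$m{\left(p \right)} = - \frac{1}{9}$
$\sqrt{U{\left(M{\left(-4,6 \right)} \right)} - 237} \left(m{\left(19 \right)} + E\right) = \sqrt{4 \left(-4\right) - 237} \left(- \frac{1}{9} + 1554\right) = \sqrt{-16 - 237} \cdot \frac{13985}{9} = \sqrt{-253} \cdot \frac{13985}{9} = i \sqrt{253} \cdot \frac{13985}{9} = \frac{13985 i \sqrt{253}}{9}$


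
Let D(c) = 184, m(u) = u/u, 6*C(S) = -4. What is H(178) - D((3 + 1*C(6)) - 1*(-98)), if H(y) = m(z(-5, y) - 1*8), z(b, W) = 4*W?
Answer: -183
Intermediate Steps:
C(S) = -⅔ (C(S) = (⅙)*(-4) = -⅔)
m(u) = 1
H(y) = 1
H(178) - D((3 + 1*C(6)) - 1*(-98)) = 1 - 1*184 = 1 - 184 = -183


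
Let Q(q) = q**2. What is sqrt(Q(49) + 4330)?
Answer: sqrt(6731) ≈ 82.043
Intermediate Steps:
sqrt(Q(49) + 4330) = sqrt(49**2 + 4330) = sqrt(2401 + 4330) = sqrt(6731)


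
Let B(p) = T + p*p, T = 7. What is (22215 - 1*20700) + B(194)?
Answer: 39158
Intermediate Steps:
B(p) = 7 + p**2 (B(p) = 7 + p*p = 7 + p**2)
(22215 - 1*20700) + B(194) = (22215 - 1*20700) + (7 + 194**2) = (22215 - 20700) + (7 + 37636) = 1515 + 37643 = 39158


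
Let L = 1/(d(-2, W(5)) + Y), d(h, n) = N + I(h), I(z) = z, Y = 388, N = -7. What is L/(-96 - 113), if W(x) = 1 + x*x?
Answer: -1/79211 ≈ -1.2625e-5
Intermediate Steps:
W(x) = 1 + x²
d(h, n) = -7 + h
L = 1/379 (L = 1/((-7 - 2) + 388) = 1/(-9 + 388) = 1/379 ≈ 0.0026385)
L/(-96 - 113) = 1/(379*(-96 - 113)) = (1/379)/(-209) = (1/379)*(-1/209) = -1/79211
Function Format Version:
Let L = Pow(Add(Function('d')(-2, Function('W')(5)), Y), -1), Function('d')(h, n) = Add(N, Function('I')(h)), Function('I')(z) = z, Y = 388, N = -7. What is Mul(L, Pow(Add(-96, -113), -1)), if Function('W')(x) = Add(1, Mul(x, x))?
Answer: Rational(-1, 79211) ≈ -1.2625e-5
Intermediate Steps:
Function('W')(x) = Add(1, Pow(x, 2))
Function('d')(h, n) = Add(-7, h)
L = Rational(1, 379) (L = Pow(Add(Add(-7, -2), 388), -1) = Pow(Add(-9, 388), -1) = Pow(379, -1) = Rational(1, 379) ≈ 0.0026385)
Mul(L, Pow(Add(-96, -113), -1)) = Mul(Rational(1, 379), Pow(Add(-96, -113), -1)) = Mul(Rational(1, 379), Pow(-209, -1)) = Mul(Rational(1, 379), Rational(-1, 209)) = Rational(-1, 79211)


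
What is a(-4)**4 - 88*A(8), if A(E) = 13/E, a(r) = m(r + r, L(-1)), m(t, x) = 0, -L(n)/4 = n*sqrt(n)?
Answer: -143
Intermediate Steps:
L(n) = -4*n**(3/2) (L(n) = -4*n*sqrt(n) = -4*n**(3/2))
a(r) = 0
a(-4)**4 - 88*A(8) = 0**4 - 1144/8 = 0 - 1144/8 = 0 - 88*13/8 = 0 - 143 = -143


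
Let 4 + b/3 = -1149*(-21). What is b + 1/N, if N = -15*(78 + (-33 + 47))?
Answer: 99877499/1380 ≈ 72375.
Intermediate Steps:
b = 72375 (b = -12 + 3*(-1149*(-21)) = -12 + 3*24129 = -12 + 72387 = 72375)
N = -1380 (N = -15*(78 + 14) = -15*92 = -1380)
b + 1/N = 72375 + 1/(-1380) = 72375 - 1/1380 = 99877499/1380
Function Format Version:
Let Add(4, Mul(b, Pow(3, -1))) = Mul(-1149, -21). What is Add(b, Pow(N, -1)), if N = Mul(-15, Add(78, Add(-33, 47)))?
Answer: Rational(99877499, 1380) ≈ 72375.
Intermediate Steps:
b = 72375 (b = Add(-12, Mul(3, Mul(-1149, -21))) = Add(-12, Mul(3, 24129)) = Add(-12, 72387) = 72375)
N = -1380 (N = Mul(-15, Add(78, 14)) = Mul(-15, 92) = -1380)
Add(b, Pow(N, -1)) = Add(72375, Pow(-1380, -1)) = Add(72375, Rational(-1, 1380)) = Rational(99877499, 1380)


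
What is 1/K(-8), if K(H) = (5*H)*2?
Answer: -1/80 ≈ -0.012500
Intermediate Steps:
K(H) = 10*H
1/K(-8) = 1/(10*(-8)) = 1/(-80) = -1/80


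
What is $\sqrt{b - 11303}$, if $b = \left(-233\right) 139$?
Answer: $i \sqrt{43690} \approx 209.02 i$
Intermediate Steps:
$b = -32387$
$\sqrt{b - 11303} = \sqrt{-32387 - 11303} = \sqrt{-43690} = i \sqrt{43690}$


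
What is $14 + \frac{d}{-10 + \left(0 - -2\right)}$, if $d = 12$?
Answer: $\frac{25}{2} \approx 12.5$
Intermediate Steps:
$14 + \frac{d}{-10 + \left(0 - -2\right)} = 14 + \frac{1}{-10 + \left(0 - -2\right)} 12 = 14 + \frac{1}{-10 + \left(0 + 2\right)} 12 = 14 + \frac{1}{-10 + 2} \cdot 12 = 14 + \frac{1}{-8} \cdot 12 = 14 - \frac{3}{2} = \frac{25}{2}$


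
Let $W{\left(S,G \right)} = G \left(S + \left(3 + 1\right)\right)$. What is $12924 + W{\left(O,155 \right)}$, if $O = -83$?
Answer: $679$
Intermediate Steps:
$W{\left(S,G \right)} = G \left(4 + S\right)$ ($W{\left(S,G \right)} = G \left(S + 4\right) = G \left(4 + S\right)$)
$12924 + W{\left(O,155 \right)} = 12924 + 155 \left(4 - 83\right) = 12924 + 155 \left(-79\right) = 12924 - 12245 = 679$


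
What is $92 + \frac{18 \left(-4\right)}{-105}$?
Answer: $\frac{3244}{35} \approx 92.686$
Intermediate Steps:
$92 + \frac{18 \left(-4\right)}{-105} = 92 - - \frac{24}{35} = 92 + \frac{24}{35} = \frac{3244}{35}$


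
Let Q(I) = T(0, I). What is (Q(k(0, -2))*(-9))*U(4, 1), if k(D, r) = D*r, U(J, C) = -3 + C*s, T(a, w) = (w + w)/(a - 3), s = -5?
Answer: 0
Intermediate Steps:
T(a, w) = 2*w/(-3 + a) (T(a, w) = (2*w)/(-3 + a) = 2*w/(-3 + a))
U(J, C) = -3 - 5*C (U(J, C) = -3 + C*(-5) = -3 - 5*C)
Q(I) = -2*I/3 (Q(I) = 2*I/(-3 + 0) = 2*I/(-3) = 2*I*(-1/3) = -2*I/3)
(Q(k(0, -2))*(-9))*U(4, 1) = (-0*(-2)*(-9))*(-3 - 5*1) = (-2/3*0*(-9))*(-3 - 5) = (0*(-9))*(-8) = 0*(-8) = 0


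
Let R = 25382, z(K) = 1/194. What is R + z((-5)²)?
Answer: 4924109/194 ≈ 25382.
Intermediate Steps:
z(K) = 1/194
R + z((-5)²) = 25382 + 1/194 = 4924109/194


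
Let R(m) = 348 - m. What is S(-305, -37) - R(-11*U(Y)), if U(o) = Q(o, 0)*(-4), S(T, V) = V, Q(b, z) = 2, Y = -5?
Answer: -297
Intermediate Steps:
U(o) = -8 (U(o) = 2*(-4) = -8)
S(-305, -37) - R(-11*U(Y)) = -37 - (348 - (-11)*(-8)) = -37 - (348 - 1*88) = -37 - (348 - 88) = -37 - 1*260 = -37 - 260 = -297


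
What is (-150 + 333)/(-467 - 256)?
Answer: -61/241 ≈ -0.25311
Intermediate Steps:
(-150 + 333)/(-467 - 256) = 183/(-723) = 183*(-1/723) = -61/241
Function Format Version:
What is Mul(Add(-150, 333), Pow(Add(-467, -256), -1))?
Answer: Rational(-61, 241) ≈ -0.25311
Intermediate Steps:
Mul(Add(-150, 333), Pow(Add(-467, -256), -1)) = Mul(183, Pow(-723, -1)) = Mul(183, Rational(-1, 723)) = Rational(-61, 241)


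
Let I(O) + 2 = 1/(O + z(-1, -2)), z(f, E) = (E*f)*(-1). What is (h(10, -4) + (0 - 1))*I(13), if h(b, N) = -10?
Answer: 21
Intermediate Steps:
z(f, E) = -E*f
I(O) = -2 + 1/(-2 + O) (I(O) = -2 + 1/(O - 1*(-2)*(-1)) = -2 + 1/(O - 2) = -2 + 1/(-2 + O))
(h(10, -4) + (0 - 1))*I(13) = (-10 + (0 - 1))*((5 - 2*13)/(-2 + 13)) = (-10 - 1)*((5 - 26)/11) = -(-21) = -11*(-21/11) = 21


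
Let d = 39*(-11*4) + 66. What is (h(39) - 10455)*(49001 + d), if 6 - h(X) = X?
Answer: -496617288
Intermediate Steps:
h(X) = 6 - X
d = -1650 (d = 39*(-44) + 66 = -1716 + 66 = -1650)
(h(39) - 10455)*(49001 + d) = ((6 - 1*39) - 10455)*(49001 - 1650) = ((6 - 39) - 10455)*47351 = (-33 - 10455)*47351 = -10488*47351 = -496617288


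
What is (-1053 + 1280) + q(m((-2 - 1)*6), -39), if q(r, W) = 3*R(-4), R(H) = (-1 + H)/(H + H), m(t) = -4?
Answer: 1831/8 ≈ 228.88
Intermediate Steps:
R(H) = (-1 + H)/(2*H) (R(H) = (-1 + H)/((2*H)) = (-1 + H)*(1/(2*H)) = (-1 + H)/(2*H))
q(r, W) = 15/8 (q(r, W) = 3*((½)*(-1 - 4)/(-4)) = 3*((½)*(-¼)*(-5)) = 3*(5/8) = 15/8)
(-1053 + 1280) + q(m((-2 - 1)*6), -39) = (-1053 + 1280) + 15/8 = 227 + 15/8 = 1831/8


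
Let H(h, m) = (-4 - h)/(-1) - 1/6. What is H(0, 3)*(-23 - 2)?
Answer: -575/6 ≈ -95.833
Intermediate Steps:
H(h, m) = 23/6 + h (H(h, m) = (-4 - h)*(-1) - 1*⅙ = (4 + h) - ⅙ = 23/6 + h)
H(0, 3)*(-23 - 2) = (23/6 + 0)*(-23 - 2) = (23/6)*(-25) = -575/6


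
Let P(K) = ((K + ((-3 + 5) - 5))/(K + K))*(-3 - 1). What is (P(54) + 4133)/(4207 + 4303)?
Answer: 3718/7659 ≈ 0.48544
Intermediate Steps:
P(K) = -2*(-3 + K)/K (P(K) = ((K + (2 - 5))/((2*K)))*(-4) = ((K - 3)*(1/(2*K)))*(-4) = ((-3 + K)*(1/(2*K)))*(-4) = ((-3 + K)/(2*K))*(-4) = -2*(-3 + K)/K)
(P(54) + 4133)/(4207 + 4303) = ((-2 + 6/54) + 4133)/(4207 + 4303) = ((-2 + 6*(1/54)) + 4133)/8510 = ((-2 + ⅑) + 4133)*(1/8510) = (-17/9 + 4133)*(1/8510) = (37180/9)*(1/8510) = 3718/7659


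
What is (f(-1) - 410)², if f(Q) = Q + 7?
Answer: 163216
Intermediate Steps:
f(Q) = 7 + Q
(f(-1) - 410)² = ((7 - 1) - 410)² = (6 - 410)² = (-404)² = 163216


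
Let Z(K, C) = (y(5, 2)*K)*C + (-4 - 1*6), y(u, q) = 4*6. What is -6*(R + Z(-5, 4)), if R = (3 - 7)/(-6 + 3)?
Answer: 2932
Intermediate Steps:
y(u, q) = 24
Z(K, C) = -10 + 24*C*K (Z(K, C) = (24*K)*C + (-4 - 1*6) = 24*C*K + (-4 - 6) = 24*C*K - 10 = -10 + 24*C*K)
R = 4/3 (R = -4/(-3) = -4*(-⅓) = 4/3 ≈ 1.3333)
-6*(R + Z(-5, 4)) = -6*(4/3 + (-10 + 24*4*(-5))) = -6*(4/3 + (-10 - 480)) = -6*(4/3 - 490) = -6*(-1466/3) = 2932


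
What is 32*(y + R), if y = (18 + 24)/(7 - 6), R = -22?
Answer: 640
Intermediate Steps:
y = 42 (y = 42/1 = 42*1 = 42)
32*(y + R) = 32*(42 - 22) = 32*20 = 640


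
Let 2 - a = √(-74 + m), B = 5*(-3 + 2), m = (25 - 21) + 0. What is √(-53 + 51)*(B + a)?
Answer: 2*√35 - 3*I*√2 ≈ 11.832 - 4.2426*I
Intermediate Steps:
m = 4 (m = 4 + 0 = 4)
B = -5 (B = 5*(-1) = -5)
a = 2 - I*√70 (a = 2 - √(-74 + 4) = 2 - √(-70) = 2 - I*√70 ≈ 2.0 - 8.3666*I)
√(-53 + 51)*(B + a) = √(-53 + 51)*(-5 + (2 - I*√70)) = √(-2)*(-3 - I*√70) = (I*√2)*(-3 - I*√70) = I*√2*(-3 - I*√70)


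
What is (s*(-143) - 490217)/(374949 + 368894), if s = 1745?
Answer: -739752/743843 ≈ -0.99450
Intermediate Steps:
(s*(-143) - 490217)/(374949 + 368894) = (1745*(-143) - 490217)/(374949 + 368894) = (-249535 - 490217)/743843 = -739752*1/743843 = -739752/743843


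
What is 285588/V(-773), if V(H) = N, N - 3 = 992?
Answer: 285588/995 ≈ 287.02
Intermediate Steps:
N = 995 (N = 3 + 992 = 995)
V(H) = 995
285588/V(-773) = 285588/995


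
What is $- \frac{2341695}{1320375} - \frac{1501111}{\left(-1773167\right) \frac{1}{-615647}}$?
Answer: $- \frac{81348975252411296}{156083025175} \approx -5.2119 \cdot 10^{5}$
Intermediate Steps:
$- \frac{2341695}{1320375} - \frac{1501111}{\left(-1773167\right) \frac{1}{-615647}} = \left(-2341695\right) \frac{1}{1320375} - \frac{1501111}{\left(-1773167\right) \left(- \frac{1}{615647}\right)} = - \frac{156113}{88025} - \frac{1501111}{\frac{1773167}{615647}} = - \frac{156113}{88025} - \frac{924154483817}{1773167} = - \frac{81348975252411296}{156083025175}$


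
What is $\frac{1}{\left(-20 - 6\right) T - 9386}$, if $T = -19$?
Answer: $- \frac{1}{8892} \approx -0.00011246$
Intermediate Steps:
$\frac{1}{\left(-20 - 6\right) T - 9386} = \frac{1}{\left(-20 - 6\right) \left(-19\right) - 9386} = \frac{1}{\left(-26\right) \left(-19\right) - 9386} = \frac{1}{494 - 9386} = \frac{1}{-8892} = - \frac{1}{8892}$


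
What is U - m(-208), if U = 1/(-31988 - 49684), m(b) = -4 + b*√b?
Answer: 326687/81672 + 832*I*√13 ≈ 4.0 + 2999.8*I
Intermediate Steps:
m(b) = -4 + b^(3/2)
U = -1/81672 (U = 1/(-81672) = -1/81672 ≈ -1.2244e-5)
U - m(-208) = -1/81672 - (-4 + (-208)^(3/2)) = -1/81672 - (-4 - 832*I*√13) = -1/81672 + (4 + 832*I*√13) = 326687/81672 + 832*I*√13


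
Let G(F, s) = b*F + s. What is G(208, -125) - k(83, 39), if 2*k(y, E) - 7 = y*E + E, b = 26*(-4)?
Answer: -46797/2 ≈ -23399.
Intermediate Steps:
b = -104
k(y, E) = 7/2 + E/2 + E*y/2 (k(y, E) = 7/2 + (y*E + E)/2 = 7/2 + (E*y + E)/2 = 7/2 + (E + E*y)/2 = 7/2 + (E/2 + E*y/2) = 7/2 + E/2 + E*y/2)
G(F, s) = s - 104*F (G(F, s) = -104*F + s = s - 104*F)
G(208, -125) - k(83, 39) = (-125 - 104*208) - (7/2 + (½)*39 + (½)*39*83) = (-125 - 21632) - (7/2 + 39/2 + 3237/2) = -21757 - 1*3283/2 = -21757 - 3283/2 = -46797/2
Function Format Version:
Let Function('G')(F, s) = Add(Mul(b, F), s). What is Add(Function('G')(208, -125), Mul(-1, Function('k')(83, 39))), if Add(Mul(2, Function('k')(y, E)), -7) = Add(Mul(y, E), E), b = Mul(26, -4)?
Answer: Rational(-46797, 2) ≈ -23399.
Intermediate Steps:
b = -104
Function('k')(y, E) = Add(Rational(7, 2), Mul(Rational(1, 2), E), Mul(Rational(1, 2), E, y)) (Function('k')(y, E) = Add(Rational(7, 2), Mul(Rational(1, 2), Add(Mul(y, E), E))) = Add(Rational(7, 2), Mul(Rational(1, 2), Add(Mul(E, y), E))) = Add(Rational(7, 2), Mul(Rational(1, 2), Add(E, Mul(E, y)))) = Add(Rational(7, 2), Add(Mul(Rational(1, 2), E), Mul(Rational(1, 2), E, y))) = Add(Rational(7, 2), Mul(Rational(1, 2), E), Mul(Rational(1, 2), E, y)))
Function('G')(F, s) = Add(s, Mul(-104, F)) (Function('G')(F, s) = Add(Mul(-104, F), s) = Add(s, Mul(-104, F)))
Add(Function('G')(208, -125), Mul(-1, Function('k')(83, 39))) = Add(Add(-125, Mul(-104, 208)), Mul(-1, Add(Rational(7, 2), Mul(Rational(1, 2), 39), Mul(Rational(1, 2), 39, 83)))) = Add(Add(-125, -21632), Mul(-1, Add(Rational(7, 2), Rational(39, 2), Rational(3237, 2)))) = Add(-21757, Mul(-1, Rational(3283, 2))) = Add(-21757, Rational(-3283, 2)) = Rational(-46797, 2)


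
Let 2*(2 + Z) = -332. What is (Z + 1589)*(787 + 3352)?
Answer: 5881519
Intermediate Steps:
Z = -168 (Z = -2 + (½)*(-332) = -2 - 166 = -168)
(Z + 1589)*(787 + 3352) = (-168 + 1589)*(787 + 3352) = 1421*4139 = 5881519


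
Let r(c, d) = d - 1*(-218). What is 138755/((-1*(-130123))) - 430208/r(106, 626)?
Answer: -13965711591/27455953 ≈ -508.66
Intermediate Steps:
r(c, d) = 218 + d (r(c, d) = d + 218 = 218 + d)
138755/((-1*(-130123))) - 430208/r(106, 626) = 138755/((-1*(-130123))) - 430208/(218 + 626) = 138755/130123 - 430208/844 = 138755*(1/130123) - 430208*1/844 = 138755/130123 - 107552/211 = -13965711591/27455953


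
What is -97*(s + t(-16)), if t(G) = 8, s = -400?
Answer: 38024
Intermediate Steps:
-97*(s + t(-16)) = -97*(-400 + 8) = -97*(-392) = 38024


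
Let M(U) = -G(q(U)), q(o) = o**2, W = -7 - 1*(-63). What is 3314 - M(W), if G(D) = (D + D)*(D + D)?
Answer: 39341298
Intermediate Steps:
W = 56 (W = -7 + 63 = 56)
G(D) = 4*D**2 (G(D) = (2*D)*(2*D) = 4*D**2)
M(U) = -4*U**4 (M(U) = -4*(U**2)**2 = -4*U**4)
3314 - M(W) = 3314 - (-4)*56**4 = 3314 - (-4)*9834496 = 3314 - 1*(-39337984) = 3314 + 39337984 = 39341298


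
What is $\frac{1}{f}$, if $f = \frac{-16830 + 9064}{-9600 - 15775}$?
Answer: $\frac{25375}{7766} \approx 3.2674$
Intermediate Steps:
$f = \frac{7766}{25375}$ ($f = - \frac{7766}{-25375} = \left(-7766\right) \left(- \frac{1}{25375}\right) = \frac{7766}{25375} \approx 0.30605$)
$\frac{1}{f} = \frac{1}{\frac{7766}{25375}} = \frac{25375}{7766}$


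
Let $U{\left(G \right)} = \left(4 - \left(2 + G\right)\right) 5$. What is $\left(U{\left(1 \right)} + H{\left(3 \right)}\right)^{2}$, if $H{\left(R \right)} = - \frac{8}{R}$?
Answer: $\frac{49}{9} \approx 5.4444$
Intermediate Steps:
$U{\left(G \right)} = 10 - 5 G$ ($U{\left(G \right)} = \left(2 - G\right) 5 = 10 - 5 G$)
$\left(U{\left(1 \right)} + H{\left(3 \right)}\right)^{2} = \left(\left(10 - 5\right) - \frac{8}{3}\right)^{2} = \left(5 - \frac{8}{3}\right)^{2} = \left(\frac{7}{3}\right)^{2} = \frac{49}{9}$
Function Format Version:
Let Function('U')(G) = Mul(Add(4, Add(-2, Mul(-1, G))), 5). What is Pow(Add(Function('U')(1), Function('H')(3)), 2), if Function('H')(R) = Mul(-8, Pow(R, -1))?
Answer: Rational(49, 9) ≈ 5.4444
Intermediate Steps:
Function('U')(G) = Add(10, Mul(-5, G)) (Function('U')(G) = Mul(Add(2, Mul(-1, G)), 5) = Add(10, Mul(-5, G)))
Pow(Add(Function('U')(1), Function('H')(3)), 2) = Pow(Add(Add(10, Mul(-5, 1)), Mul(-8, Pow(3, -1))), 2) = Pow(Add(Add(10, -5), Mul(-8, Rational(1, 3))), 2) = Pow(Add(5, Rational(-8, 3)), 2) = Pow(Rational(7, 3), 2) = Rational(49, 9)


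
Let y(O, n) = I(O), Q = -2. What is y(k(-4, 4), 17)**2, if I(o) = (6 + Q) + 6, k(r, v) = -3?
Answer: 100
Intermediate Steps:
I(o) = 10 (I(o) = (6 - 2) + 6 = 4 + 6 = 10)
y(O, n) = 10
y(k(-4, 4), 17)**2 = 10**2 = 100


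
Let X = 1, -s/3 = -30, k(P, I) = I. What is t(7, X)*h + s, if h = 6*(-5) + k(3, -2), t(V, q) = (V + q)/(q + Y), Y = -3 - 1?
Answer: 526/3 ≈ 175.33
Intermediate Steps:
Y = -4
s = 90 (s = -3*(-30) = 90)
t(V, q) = (V + q)/(-4 + q) (t(V, q) = (V + q)/(q - 4) = (V + q)/(-4 + q))
h = -32 (h = 6*(-5) - 2 = -30 - 2 = -32)
t(7, X)*h + s = ((7 + 1)/(-4 + 1))*(-32) + 90 = (8/(-3))*(-32) + 90 = -⅓*8*(-32) + 90 = -8/3*(-32) + 90 = 256/3 + 90 = 526/3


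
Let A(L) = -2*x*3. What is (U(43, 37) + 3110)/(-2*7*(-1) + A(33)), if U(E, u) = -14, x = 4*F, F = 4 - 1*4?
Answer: 1548/7 ≈ 221.14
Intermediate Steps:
F = 0 (F = 4 - 4 = 0)
x = 0 (x = 4*0 = 0)
A(L) = 0 (A(L) = -0*3 = -2*0 = 0)
(U(43, 37) + 3110)/(-2*7*(-1) + A(33)) = (-14 + 3110)/(-2*7*(-1) + 0) = 3096/(-14*(-1) + 0) = 3096/(14 + 0) = 3096/14 = 3096*(1/14) = 1548/7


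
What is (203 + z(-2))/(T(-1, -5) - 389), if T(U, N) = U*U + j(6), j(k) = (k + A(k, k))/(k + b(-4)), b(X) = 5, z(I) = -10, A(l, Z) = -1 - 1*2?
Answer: -2123/4265 ≈ -0.49777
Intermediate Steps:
A(l, Z) = -3 (A(l, Z) = -1 - 2 = -3)
j(k) = (-3 + k)/(5 + k) (j(k) = (k - 3)/(k + 5) = (-3 + k)/(5 + k))
T(U, N) = 3/11 + U**2 (T(U, N) = U*U + (-3 + 6)/(5 + 6) = U**2 + 3/11 = 3/11 + U**2)
(203 + z(-2))/(T(-1, -5) - 389) = (203 - 10)/((3/11 + (-1)**2) - 389) = 193/((3/11 + 1) - 389) = 193/(14/11 - 389) = 193/(-4265/11) = 193*(-11/4265) = -2123/4265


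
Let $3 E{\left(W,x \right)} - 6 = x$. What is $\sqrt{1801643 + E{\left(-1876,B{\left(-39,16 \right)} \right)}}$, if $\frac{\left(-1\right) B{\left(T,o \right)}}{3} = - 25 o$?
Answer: $\sqrt{1802045} \approx 1342.4$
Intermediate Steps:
$B{\left(T,o \right)} = 75 o$ ($B{\left(T,o \right)} = - 3 \left(- 25 o\right) = 75 o$)
$E{\left(W,x \right)} = 2 + \frac{x}{3}$
$\sqrt{1801643 + E{\left(-1876,B{\left(-39,16 \right)} \right)}} = \sqrt{1801643 + \left(2 + \frac{75 \cdot 16}{3}\right)} = \sqrt{1801643 + \left(2 + \frac{1}{3} \cdot 1200\right)} = \sqrt{1801643 + \left(2 + 400\right)} = \sqrt{1801643 + 402} = \sqrt{1802045}$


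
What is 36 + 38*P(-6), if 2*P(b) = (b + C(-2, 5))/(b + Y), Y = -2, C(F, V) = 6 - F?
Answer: 125/4 ≈ 31.250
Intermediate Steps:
P(b) = (8 + b)/(2*(-2 + b)) (P(b) = ((b + (6 - 1*(-2)))/(b - 2))/2 = ((b + (6 + 2))/(-2 + b))/2 = ((b + 8)/(-2 + b))/2 = ((8 + b)/(-2 + b))/2 = (8 + b)/(2*(-2 + b)))
36 + 38*P(-6) = 36 + 38*((8 - 6)/(2*(-2 - 6))) = 36 + 38*((½)*2/(-8)) = 36 + 38*((½)*(-⅛)*2) = 36 + 38*(-⅛) = 36 - 19/4 = 125/4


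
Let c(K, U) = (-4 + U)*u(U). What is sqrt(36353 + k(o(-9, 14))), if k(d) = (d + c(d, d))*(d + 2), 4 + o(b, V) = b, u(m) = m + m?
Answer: sqrt(31634) ≈ 177.86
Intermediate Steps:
u(m) = 2*m
c(K, U) = 2*U*(-4 + U) (c(K, U) = (-4 + U)*(2*U) = 2*U*(-4 + U))
o(b, V) = -4 + b
k(d) = (2 + d)*(d + 2*d*(-4 + d)) (k(d) = (d + 2*d*(-4 + d))*(d + 2) = (d + 2*d*(-4 + d))*(2 + d) = (2 + d)*(d + 2*d*(-4 + d)))
sqrt(36353 + k(o(-9, 14))) = sqrt(36353 + (-4 - 9)*(-14 - 3*(-4 - 9) + 2*(-4 - 9)**2)) = sqrt(36353 - 13*(-14 - 3*(-13) + 2*(-13)**2)) = sqrt(36353 - 13*(-14 + 39 + 2*169)) = sqrt(36353 - 13*(-14 + 39 + 338)) = sqrt(36353 - 13*363) = sqrt(36353 - 4719) = sqrt(31634)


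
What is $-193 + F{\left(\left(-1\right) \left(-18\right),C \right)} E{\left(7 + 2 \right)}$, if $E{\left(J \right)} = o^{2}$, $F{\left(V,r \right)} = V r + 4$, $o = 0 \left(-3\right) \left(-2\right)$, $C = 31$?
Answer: $-193$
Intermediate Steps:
$o = 0$ ($o = 0 \left(-2\right) = 0$)
$F{\left(V,r \right)} = 4 + V r$
$E{\left(J \right)} = 0$ ($E{\left(J \right)} = 0^{2} = 0$)
$-193 + F{\left(\left(-1\right) \left(-18\right),C \right)} E{\left(7 + 2 \right)} = -193 + \left(4 + \left(-1\right) \left(-18\right) 31\right) 0 = -193 + \left(4 + 18 \cdot 31\right) 0 = -193 + \left(4 + 558\right) 0 = -193 + 562 \cdot 0 = -193 + 0 = -193$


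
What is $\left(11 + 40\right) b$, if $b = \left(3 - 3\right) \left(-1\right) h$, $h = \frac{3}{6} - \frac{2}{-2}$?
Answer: $0$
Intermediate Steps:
$h = \frac{3}{2}$ ($h = 3 \cdot \frac{1}{6} - -1 = \frac{1}{2} + 1 = \frac{3}{2} \approx 1.5$)
$b = 0$ ($b = \left(3 - 3\right) \left(-1\right) \frac{3}{2} = 0 \left(-1\right) \frac{3}{2} = 0 \cdot \frac{3}{2} = 0$)
$\left(11 + 40\right) b = \left(11 + 40\right) 0 = 51 \cdot 0 = 0$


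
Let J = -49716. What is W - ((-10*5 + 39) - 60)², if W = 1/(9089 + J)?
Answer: -204800708/40627 ≈ -5041.0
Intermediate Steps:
W = -1/40627 (W = 1/(9089 - 49716) = 1/(-40627) = -1/40627 ≈ -2.4614e-5)
W - ((-10*5 + 39) - 60)² = -1/40627 - ((-10*5 + 39) - 60)² = -1/40627 - ((-50 + 39) - 60)² = -1/40627 - (-11 - 60)² = -1/40627 - 1*(-71)² = -1/40627 - 1*5041 = -1/40627 - 5041 = -204800708/40627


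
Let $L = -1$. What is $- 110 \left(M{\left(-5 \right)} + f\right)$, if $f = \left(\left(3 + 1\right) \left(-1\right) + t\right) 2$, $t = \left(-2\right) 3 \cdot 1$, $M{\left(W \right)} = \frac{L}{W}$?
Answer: $2178$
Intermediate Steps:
$M{\left(W \right)} = - \frac{1}{W}$
$t = -6$ ($t = \left(-6\right) 1 = -6$)
$f = -20$ ($f = \left(\left(3 + 1\right) \left(-1\right) - 6\right) 2 = \left(4 \left(-1\right) - 6\right) 2 = \left(-4 - 6\right) 2 = \left(-10\right) 2 = -20$)
$- 110 \left(M{\left(-5 \right)} + f\right) = - 110 \left(- \frac{1}{-5} - 20\right) = - 110 \left(\left(-1\right) \left(- \frac{1}{5}\right) - 20\right) = - 110 \left(\frac{1}{5} - 20\right) = \left(-110\right) \left(- \frac{99}{5}\right) = 2178$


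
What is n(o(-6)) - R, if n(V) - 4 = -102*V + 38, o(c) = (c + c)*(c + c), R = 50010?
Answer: -64656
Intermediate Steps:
o(c) = 4*c² (o(c) = (2*c)*(2*c) = 4*c²)
n(V) = 42 - 102*V (n(V) = 4 + (-102*V + 38) = 4 + (38 - 102*V) = 42 - 102*V)
n(o(-6)) - R = (42 - 408*(-6)²) - 1*50010 = (42 - 408*36) - 50010 = (42 - 102*144) - 50010 = (42 - 14688) - 50010 = -14646 - 50010 = -64656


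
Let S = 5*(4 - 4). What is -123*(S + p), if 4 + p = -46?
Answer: 6150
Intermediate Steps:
p = -50 (p = -4 - 46 = -50)
S = 0 (S = 5*0 = 0)
-123*(S + p) = -123*(0 - 50) = -123*(-50) = 6150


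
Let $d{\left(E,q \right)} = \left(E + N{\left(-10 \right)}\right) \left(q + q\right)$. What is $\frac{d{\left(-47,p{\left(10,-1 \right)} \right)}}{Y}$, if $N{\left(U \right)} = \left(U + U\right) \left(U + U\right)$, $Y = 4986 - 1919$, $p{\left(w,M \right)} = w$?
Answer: $\frac{7060}{3067} \approx 2.3019$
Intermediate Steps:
$Y = 3067$ ($Y = 4986 - 1919 = 3067$)
$N{\left(U \right)} = 4 U^{2}$ ($N{\left(U \right)} = 2 U 2 U = 4 U^{2}$)
$d{\left(E,q \right)} = 2 q \left(400 + E\right)$ ($d{\left(E,q \right)} = \left(E + 4 \left(-10\right)^{2}\right) \left(q + q\right) = \left(E + 4 \cdot 100\right) 2 q = \left(E + 400\right) 2 q = \left(400 + E\right) 2 q = 2 q \left(400 + E\right)$)
$\frac{d{\left(-47,p{\left(10,-1 \right)} \right)}}{Y} = \frac{2 \cdot 10 \left(400 - 47\right)}{3067} = 2 \cdot 10 \cdot 353 \cdot \frac{1}{3067} = 7060 \cdot \frac{1}{3067} = \frac{7060}{3067}$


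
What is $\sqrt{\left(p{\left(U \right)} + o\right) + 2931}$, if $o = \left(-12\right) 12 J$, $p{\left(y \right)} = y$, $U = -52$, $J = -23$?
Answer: $\sqrt{6191} \approx 78.683$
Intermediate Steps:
$o = 3312$ ($o = \left(-12\right) 12 \left(-23\right) = \left(-144\right) \left(-23\right) = 3312$)
$\sqrt{\left(p{\left(U \right)} + o\right) + 2931} = \sqrt{\left(-52 + 3312\right) + 2931} = \sqrt{3260 + 2931} = \sqrt{6191}$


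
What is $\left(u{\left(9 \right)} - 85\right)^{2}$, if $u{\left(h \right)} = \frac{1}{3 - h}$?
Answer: $\frac{261121}{36} \approx 7253.4$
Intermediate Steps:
$\left(u{\left(9 \right)} - 85\right)^{2} = \left(- \frac{1}{-3 + 9} - 85\right)^{2} = \left(- \frac{1}{6} - 85\right)^{2} = \left(- \frac{511}{6}\right)^{2} = \frac{261121}{36}$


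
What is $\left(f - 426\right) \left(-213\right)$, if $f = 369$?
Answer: $12141$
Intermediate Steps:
$\left(f - 426\right) \left(-213\right) = \left(369 - 426\right) \left(-213\right) = \left(-57\right) \left(-213\right) = 12141$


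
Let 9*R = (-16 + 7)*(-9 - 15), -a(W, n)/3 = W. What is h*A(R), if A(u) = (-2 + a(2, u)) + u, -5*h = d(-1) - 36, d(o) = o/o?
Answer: 112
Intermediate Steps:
d(o) = 1
a(W, n) = -3*W
h = 7 (h = -(1 - 36)/5 = -1/5*(-35) = 7)
R = 24 (R = ((-16 + 7)*(-9 - 15))/9 = (-9*(-24))/9 = (1/9)*216 = 24)
A(u) = -8 + u (A(u) = (-2 - 3*2) + u = (-2 - 6) + u = -8 + u)
h*A(R) = 7*(-8 + 24) = 7*16 = 112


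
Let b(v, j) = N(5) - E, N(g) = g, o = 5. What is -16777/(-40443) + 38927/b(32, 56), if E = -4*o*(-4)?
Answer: -174785154/337025 ≈ -518.61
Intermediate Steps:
E = 80 (E = -4*5*(-4) = -20*(-4) = 80)
b(v, j) = -75 (b(v, j) = 5 - 1*80 = 5 - 80 = -75)
-16777/(-40443) + 38927/b(32, 56) = -16777/(-40443) + 38927/(-75) = -16777*(-1/40443) + 38927*(-1/75) = 16777/40443 - 38927/75 = -174785154/337025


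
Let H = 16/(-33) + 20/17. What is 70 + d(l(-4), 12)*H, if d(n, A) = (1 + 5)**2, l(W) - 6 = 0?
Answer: 17746/187 ≈ 94.898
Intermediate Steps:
H = 388/561 (H = 16*(-1/33) + 20*(1/17) = -16/33 + 20/17 = 388/561 ≈ 0.69162)
l(W) = 6 (l(W) = 6 + 0 = 6)
d(n, A) = 36 (d(n, A) = 6**2 = 36)
70 + d(l(-4), 12)*H = 70 + 36*(388/561) = 70 + 4656/187 = 17746/187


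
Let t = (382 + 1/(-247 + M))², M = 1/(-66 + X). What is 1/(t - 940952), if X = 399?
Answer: -6765062500/5378435034526111 ≈ -1.2578e-6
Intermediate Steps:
M = 1/333 (M = 1/(-66 + 399) = 1/333 ≈ 0.0030030)
t = 987164054973889/6765062500 (t = (382 + 1/(-247 + 1/333))² = (382 + 1/(-82250/333))² = (382 - 333/82250)² = (31419167/82250)² = 987164054973889/6765062500 ≈ 1.4592e+5)
1/(t - 940952) = 1/(987164054973889/6765062500 - 940952) = 1/(-5378435034526111/6765062500) = -6765062500/5378435034526111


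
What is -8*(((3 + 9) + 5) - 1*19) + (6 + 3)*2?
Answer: 34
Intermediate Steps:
-8*(((3 + 9) + 5) - 1*19) + (6 + 3)*2 = -8*((12 + 5) - 19) + 9*2 = -8*(17 - 19) + 18 = -8*(-2) + 18 = 16 + 18 = 34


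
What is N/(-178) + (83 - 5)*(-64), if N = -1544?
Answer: -443516/89 ≈ -4983.3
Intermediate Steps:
N/(-178) + (83 - 5)*(-64) = -1544/(-178) + (83 - 5)*(-64) = -1544*(-1/178) + 78*(-64) = 772/89 - 4992 = -443516/89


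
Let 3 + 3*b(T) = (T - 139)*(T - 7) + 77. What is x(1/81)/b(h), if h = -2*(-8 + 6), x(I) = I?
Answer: 1/12933 ≈ 7.7322e-5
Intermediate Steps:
h = 4 (h = -2*(-2) = 4)
b(T) = 74/3 + (-139 + T)*(-7 + T)/3 (b(T) = -1 + ((T - 139)*(T - 7) + 77)/3 = -1 + ((-139 + T)*(-7 + T) + 77)/3 = -1 + (77 + (-139 + T)*(-7 + T))/3 = -1 + (77/3 + (-139 + T)*(-7 + T)/3) = 74/3 + (-139 + T)*(-7 + T)/3)
x(1/81)/b(h) = 1/(81*(349 - 146/3*4 + (⅓)*4²)) = 1/(81*(349 - 584/3 + (⅓)*16)) = 1/(81*(349 - 584/3 + 16/3)) = 1/(81*(479/3)) = (1/81)*(3/479) = 1/12933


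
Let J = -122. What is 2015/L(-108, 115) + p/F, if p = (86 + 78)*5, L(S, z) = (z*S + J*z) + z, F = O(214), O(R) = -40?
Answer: -216753/10534 ≈ -20.577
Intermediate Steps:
F = -40
L(S, z) = -121*z + S*z (L(S, z) = (z*S - 122*z) + z = (S*z - 122*z) + z = (-122*z + S*z) + z = -121*z + S*z)
p = 820 (p = 164*5 = 820)
2015/L(-108, 115) + p/F = 2015/((115*(-121 - 108))) + 820/(-40) = 2015/((115*(-229))) + 820*(-1/40) = 2015/(-26335) - 41/2 = 2015*(-1/26335) - 41/2 = -403/5267 - 41/2 = -216753/10534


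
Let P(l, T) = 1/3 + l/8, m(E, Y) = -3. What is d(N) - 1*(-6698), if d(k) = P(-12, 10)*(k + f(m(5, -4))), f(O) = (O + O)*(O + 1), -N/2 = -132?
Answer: 6376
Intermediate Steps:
N = 264 (N = -2*(-132) = 264)
f(O) = 2*O*(1 + O) (f(O) = (2*O)*(1 + O) = 2*O*(1 + O))
P(l, T) = 1/3 + l/8 (P(l, T) = 1*(1/3) + l*(1/8) = 1/3 + l/8)
d(k) = -14 - 7*k/6 (d(k) = (1/3 + (1/8)*(-12))*(k + 2*(-3)*(1 - 3)) = (1/3 - 3/2)*(k + 2*(-3)*(-2)) = -7*(k + 12)/6 = -7*(12 + k)/6 = -14 - 7*k/6)
d(N) - 1*(-6698) = (-14 - 7/6*264) - 1*(-6698) = (-14 - 308) + 6698 = -322 + 6698 = 6376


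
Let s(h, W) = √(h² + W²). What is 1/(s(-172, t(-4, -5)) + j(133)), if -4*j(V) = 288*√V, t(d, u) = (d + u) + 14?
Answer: -1/(-√29609 + 72*√133) ≈ -0.0015191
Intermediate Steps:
t(d, u) = 14 + d + u
s(h, W) = √(W² + h²)
j(V) = -72*√V
1/(s(-172, t(-4, -5)) + j(133)) = 1/(√((14 - 4 - 5)² + (-172)²) - 72*√133) = 1/(√(5² + 29584) - 72*√133) = 1/(√(25 + 29584) - 72*√133) = 1/(√29609 - 72*√133)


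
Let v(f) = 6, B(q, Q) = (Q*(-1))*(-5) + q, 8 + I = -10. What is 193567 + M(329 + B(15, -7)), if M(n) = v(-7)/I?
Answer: 580700/3 ≈ 1.9357e+5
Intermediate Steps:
I = -18 (I = -8 - 10 = -18)
B(q, Q) = q + 5*Q (B(q, Q) = -Q*(-5) + q = 5*Q + q = q + 5*Q)
M(n) = -⅓ (M(n) = 6/(-18) = 6*(-1/18) = -⅓)
193567 + M(329 + B(15, -7)) = 193567 - ⅓ = 580700/3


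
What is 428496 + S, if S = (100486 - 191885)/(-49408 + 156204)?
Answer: 45761567417/106796 ≈ 4.2850e+5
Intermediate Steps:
S = -91399/106796 ≈ -0.85583
428496 + S = 428496 - 91399/106796 = 45761567417/106796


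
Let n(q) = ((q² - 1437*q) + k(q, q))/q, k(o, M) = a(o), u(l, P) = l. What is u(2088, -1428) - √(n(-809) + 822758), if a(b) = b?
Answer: 2088 - √820513 ≈ 1182.2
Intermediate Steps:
k(o, M) = o
n(q) = (q² - 1436*q)/q (n(q) = ((q² - 1437*q) + q)/q = (q² - 1436*q)/q)
u(2088, -1428) - √(n(-809) + 822758) = 2088 - √((-1436 - 809) + 822758) = 2088 - √(-2245 + 822758) = 2088 - √820513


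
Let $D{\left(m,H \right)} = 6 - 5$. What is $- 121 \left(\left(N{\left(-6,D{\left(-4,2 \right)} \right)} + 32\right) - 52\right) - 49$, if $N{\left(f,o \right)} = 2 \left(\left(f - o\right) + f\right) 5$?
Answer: $18101$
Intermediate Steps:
$D{\left(m,H \right)} = 1$ ($D{\left(m,H \right)} = 6 - 5 = 1$)
$N{\left(f,o \right)} = - 10 o + 20 f$ ($N{\left(f,o \right)} = 2 \left(- o + 2 f\right) 5 = \left(- 2 o + 4 f\right) 5 = - 10 o + 20 f$)
$- 121 \left(\left(N{\left(-6,D{\left(-4,2 \right)} \right)} + 32\right) - 52\right) - 49 = - 121 \left(\left(\left(\left(-10\right) 1 + 20 \left(-6\right)\right) + 32\right) - 52\right) - 49 = - 121 \left(\left(\left(-10 - 120\right) + 32\right) - 52\right) - 49 = - 121 \left(\left(-130 + 32\right) - 52\right) - 49 = - 121 \left(-98 - 52\right) - 49 = \left(-121\right) \left(-150\right) - 49 = 18150 - 49 = 18101$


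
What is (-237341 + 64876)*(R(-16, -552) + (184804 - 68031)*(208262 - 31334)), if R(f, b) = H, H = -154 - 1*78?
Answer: -3563198147361080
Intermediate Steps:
H = -232 (H = -154 - 78 = -232)
R(f, b) = -232
(-237341 + 64876)*(R(-16, -552) + (184804 - 68031)*(208262 - 31334)) = (-237341 + 64876)*(-232 + (184804 - 68031)*(208262 - 31334)) = -172465*(-232 + 116773*176928) = -172465*(-232 + 20660413344) = -172465*20660413112 = -3563198147361080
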